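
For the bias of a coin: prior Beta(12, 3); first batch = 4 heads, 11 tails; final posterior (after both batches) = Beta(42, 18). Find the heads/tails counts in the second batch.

Sequential conjugate updates are equivalent to a single update on the pooled data, so total successes = posterior α − prior α and total failures = posterior β − prior β.
Total across both batches: 42−12=30 heads, 18−3=15 tails.
Subtract the first batch: 30−4=26 heads and 15−11=4 tails.

26 heads and 4 tails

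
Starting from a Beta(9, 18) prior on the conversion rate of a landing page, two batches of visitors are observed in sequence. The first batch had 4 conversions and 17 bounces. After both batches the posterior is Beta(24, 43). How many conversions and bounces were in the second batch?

Because Beta–binomial updating is additive in the counts, the combined data contributed (α_post−α_prior, β_post−β_prior) successes and failures.
Total across both batches: 24−9=15 conversions, 43−18=25 bounces.
Subtract the first batch: 15−4=11 conversions and 25−17=8 bounces.

11 conversions and 8 bounces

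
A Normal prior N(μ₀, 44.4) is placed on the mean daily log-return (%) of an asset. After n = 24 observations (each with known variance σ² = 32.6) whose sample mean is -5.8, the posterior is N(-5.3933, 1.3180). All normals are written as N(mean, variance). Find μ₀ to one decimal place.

μ₀ = 7.9

With known observation variance, the Normal–Normal posterior has precision τ_n = τ₀ + n/σ² and mean μ_n = (τ₀μ₀ + (n/σ²)x̄)/τ_n.
Here τ₀ = 1/44.4 = 0.022523 and τ_data = 24/32.6 = 0.736196, so τ_n = 0.758719.
Rearranging for μ₀: μ₀ = (μ_n·τ_n − τ_data·x̄)/τ₀ = (-5.3933·0.758719 − 0.736196·-5.8) / 0.022523 = 0.177938/0.022523 ≈ 7.9.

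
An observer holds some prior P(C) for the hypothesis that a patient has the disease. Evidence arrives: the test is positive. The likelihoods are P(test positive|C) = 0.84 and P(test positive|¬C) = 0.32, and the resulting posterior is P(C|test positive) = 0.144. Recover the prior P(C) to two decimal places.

P(C) = 0.06

Bayes' rule in odds form gives O(C|E) = O(C)·[P(E|C)/P(E|¬C)], hence O(C) = O(C|E)/LR.
Posterior odds = 0.144/(1−0.144) = 0.1682. LR = 0.84/0.32 = 2.6250.
Prior odds = 0.1682/2.6250 = 0.0641, so P(C) = 0.0641/(1+0.0641) ≈ 0.06.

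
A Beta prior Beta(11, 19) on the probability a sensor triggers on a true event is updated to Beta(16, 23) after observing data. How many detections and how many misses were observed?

5 detections and 4 misses

Under Beta–binomial conjugacy the posterior parameters are (α+s, β+f).
Match parameters: s=16−11=5, f=23−19=4.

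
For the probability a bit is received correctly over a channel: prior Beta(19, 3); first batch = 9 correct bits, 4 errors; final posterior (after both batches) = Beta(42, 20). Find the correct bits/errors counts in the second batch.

14 correct bits and 13 errors

Sequential conjugate updates are equivalent to a single update on the pooled data, so total successes = posterior α − prior α and total failures = posterior β − prior β.
Total across both batches: 42−19=23 correct bits, 20−3=17 errors.
Subtract the first batch: 23−9=14 correct bits and 17−4=13 errors.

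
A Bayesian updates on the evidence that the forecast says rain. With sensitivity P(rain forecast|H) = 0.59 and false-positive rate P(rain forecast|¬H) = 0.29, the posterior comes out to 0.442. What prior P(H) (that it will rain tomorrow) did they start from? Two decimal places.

In odds form, posterior odds = prior odds × likelihood ratio, so prior odds = posterior odds ÷ LR.
Posterior odds = 0.442/(1−0.442) = 0.7921. LR = 0.59/0.29 = 2.0345.
Prior odds = 0.7921/2.0345 = 0.3893, so P(H) = 0.3893/(1+0.3893) ≈ 0.28.

P(H) = 0.28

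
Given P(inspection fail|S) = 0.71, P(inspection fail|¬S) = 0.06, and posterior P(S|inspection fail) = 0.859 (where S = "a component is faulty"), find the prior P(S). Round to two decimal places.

P(S) = 0.34

In odds form, posterior odds = prior odds × likelihood ratio, so prior odds = posterior odds ÷ LR.
Posterior odds = 0.859/(1−0.859) = 6.0922. LR = 0.71/0.06 = 11.8333.
Prior odds = 6.0922/11.8333 = 0.5148, so P(S) = 0.5148/(1+0.5148) ≈ 0.34.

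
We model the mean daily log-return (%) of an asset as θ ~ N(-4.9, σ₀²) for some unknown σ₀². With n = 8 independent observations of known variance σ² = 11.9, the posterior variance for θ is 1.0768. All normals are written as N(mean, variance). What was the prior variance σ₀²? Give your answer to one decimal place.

σ₀² = 3.9

For the Normal–Normal model with known σ², precisions add: τ_n = τ₀ + n/σ².
So 1/σ₀² = 1/1.0768 − 8/11.9 = 0.928678 − 0.672269 = 0.256409.
Hence σ₀² = 1/0.256409 ≈ 3.9.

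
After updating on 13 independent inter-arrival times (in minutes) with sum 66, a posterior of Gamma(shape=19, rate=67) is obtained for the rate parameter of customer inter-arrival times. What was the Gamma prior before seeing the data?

Gamma(shape=6, rate=1)

For an exponential likelihood with a Gamma(α, β) prior on the rate, n observations with total T give posterior Gamma(α+n, β+T).
So α = 19 − 13 = 6 and β = 67 − 66 = 1.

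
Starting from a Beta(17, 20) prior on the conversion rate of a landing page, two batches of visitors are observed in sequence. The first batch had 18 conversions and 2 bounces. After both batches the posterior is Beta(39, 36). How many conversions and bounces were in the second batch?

4 conversions and 14 bounces

Sequential conjugate updates are equivalent to a single update on the pooled data, so total successes = posterior α − prior α and total failures = posterior β − prior β.
Total across both batches: 39−17=22 conversions, 36−20=16 bounces.
Subtract the first batch: 22−18=4 conversions and 16−2=14 bounces.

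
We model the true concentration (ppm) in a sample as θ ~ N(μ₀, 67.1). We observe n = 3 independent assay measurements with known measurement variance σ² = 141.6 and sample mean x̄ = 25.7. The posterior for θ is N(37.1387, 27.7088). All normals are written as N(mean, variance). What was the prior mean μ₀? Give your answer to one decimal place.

The posterior mean is a precision-weighted average: μ_n = (τ₀μ₀ + τ_data·x̄)/(τ₀+τ_data), with τ₀=1/σ₀² and τ_data=n/σ².
Here τ₀ = 1/67.1 = 0.014903 and τ_data = 3/141.6 = 0.021186, so τ_n = 0.036089.
Rearranging for μ₀: μ₀ = (μ_n·τ_n − τ_data·x̄)/τ₀ = (37.1387·0.036089 − 0.021186·25.7) / 0.014903 = 0.795818/0.014903 ≈ 53.4.

μ₀ = 53.4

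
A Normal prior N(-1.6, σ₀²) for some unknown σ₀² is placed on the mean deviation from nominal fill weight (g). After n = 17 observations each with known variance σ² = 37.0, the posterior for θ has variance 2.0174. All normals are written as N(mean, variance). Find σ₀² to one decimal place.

σ₀² = 27.6

Posterior precision equals prior precision plus data precision: 1/σ_n² = 1/σ₀² + n/σ².
So 1/σ₀² = 1/2.0174 − 17/37.0 = 0.495688 − 0.459459 = 0.036229.
Hence σ₀² = 1/0.036229 ≈ 27.6.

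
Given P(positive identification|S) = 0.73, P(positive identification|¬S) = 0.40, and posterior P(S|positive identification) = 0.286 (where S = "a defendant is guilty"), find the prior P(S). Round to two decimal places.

P(S) = 0.18

In odds form, posterior odds = prior odds × likelihood ratio, so prior odds = posterior odds ÷ LR.
Posterior odds = 0.286/(1−0.286) = 0.4006. LR = 0.73/0.40 = 1.8250.
Prior odds = 0.4006/1.8250 = 0.2195, so P(S) = 0.2195/(1+0.2195) ≈ 0.18.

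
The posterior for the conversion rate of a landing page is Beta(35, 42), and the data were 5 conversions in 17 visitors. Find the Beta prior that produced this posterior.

Beta(30, 30)

Beta is conjugate to the binomial likelihood: posterior = Beta(a+s, b+f).
Subtract the data counts: 35−5=30, 42−12=30.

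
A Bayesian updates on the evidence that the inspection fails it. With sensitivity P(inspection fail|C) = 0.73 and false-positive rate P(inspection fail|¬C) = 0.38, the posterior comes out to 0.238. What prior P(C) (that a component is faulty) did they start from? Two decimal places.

Bayes' rule in odds form gives O(C|E) = O(C)·[P(E|C)/P(E|¬C)], hence O(C) = O(C|E)/LR.
Posterior odds = 0.238/(1−0.238) = 0.3123. LR = 0.73/0.38 = 1.9211.
Prior odds = 0.3123/1.9211 = 0.1626, so P(C) = 0.1626/(1+0.1626) ≈ 0.14.

P(C) = 0.14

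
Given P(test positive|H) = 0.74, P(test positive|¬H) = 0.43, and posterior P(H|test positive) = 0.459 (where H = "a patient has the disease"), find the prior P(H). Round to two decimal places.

P(H) = 0.33

In odds form, posterior odds = prior odds × likelihood ratio, so prior odds = posterior odds ÷ LR.
Posterior odds = 0.459/(1−0.459) = 0.8484. LR = 0.74/0.43 = 1.7209.
Prior odds = 0.8484/1.7209 = 0.4930, so P(H) = 0.4930/(1+0.4930) ≈ 0.33.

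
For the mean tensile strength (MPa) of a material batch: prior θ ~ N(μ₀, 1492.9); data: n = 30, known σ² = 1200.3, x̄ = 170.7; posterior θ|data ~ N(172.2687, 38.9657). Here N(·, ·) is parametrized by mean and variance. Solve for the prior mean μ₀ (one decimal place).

With known observation variance, the Normal–Normal posterior has precision τ_n = τ₀ + n/σ² and mean μ_n = (τ₀μ₀ + (n/σ²)x̄)/τ_n.
Here τ₀ = 1/1492.9 = 0.000670 and τ_data = 30/1200.3 = 0.024994, so τ_n = 0.025664.
Rearranging for μ₀: μ₀ = (μ_n·τ_n − τ_data·x̄)/τ₀ = (172.2687·0.025664 − 0.024994·170.7) / 0.000670 = 0.154628/0.000670 ≈ 230.8.

μ₀ = 230.8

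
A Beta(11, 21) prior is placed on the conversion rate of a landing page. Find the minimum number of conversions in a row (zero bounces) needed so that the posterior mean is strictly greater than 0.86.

k = 119

After k conversions and 0 bounces the posterior is Beta(11+k, 21), with mean (11+k)/(11+21+k).
Set (11+k)/(32+k) > 0.86 and solve: k > (0.86·32 − 11)/(1 − 0.86) = 118.000.
The smallest integer exceeding 118.000 is 119, and checking k=119: (130)/(151) = 0.8609 > 0.86.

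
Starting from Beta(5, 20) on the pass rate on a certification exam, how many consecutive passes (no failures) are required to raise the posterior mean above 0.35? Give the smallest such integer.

k = 6

After k passes and 0 failures the posterior is Beta(5+k, 20), with mean (5+k)/(5+20+k).
Set (5+k)/(25+k) > 0.35 and solve: k > (0.35·25 − 5)/(1 − 0.35) = 5.769.
The smallest integer exceeding 5.769 is 6.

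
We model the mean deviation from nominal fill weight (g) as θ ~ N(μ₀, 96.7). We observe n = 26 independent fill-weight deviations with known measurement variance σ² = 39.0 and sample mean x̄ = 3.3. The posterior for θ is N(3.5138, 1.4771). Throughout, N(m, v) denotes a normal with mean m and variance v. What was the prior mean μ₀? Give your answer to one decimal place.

μ₀ = 17.3

With known observation variance, the Normal–Normal posterior has precision τ_n = τ₀ + n/σ² and mean μ_n = (τ₀μ₀ + (n/σ²)x̄)/τ_n.
Here τ₀ = 1/96.7 = 0.010341 and τ_data = 26/39.0 = 0.666667, so τ_n = 0.677008.
Rearranging for μ₀: μ₀ = (μ_n·τ_n − τ_data·x̄)/τ₀ = (3.5138·0.677008 − 0.666667·3.3) / 0.010341 = 0.178870/0.010341 ≈ 17.3.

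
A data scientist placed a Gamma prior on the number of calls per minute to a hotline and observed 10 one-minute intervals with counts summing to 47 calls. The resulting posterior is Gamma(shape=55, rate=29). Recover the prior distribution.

A Gamma(α, β) prior (rate parametrization) on a Poisson rate with n observations summing to S gives posterior Gamma(α+S, β+n).
So α = 55 − 47 = 8 and β = 29 − 10 = 19.

Gamma(shape=8, rate=19)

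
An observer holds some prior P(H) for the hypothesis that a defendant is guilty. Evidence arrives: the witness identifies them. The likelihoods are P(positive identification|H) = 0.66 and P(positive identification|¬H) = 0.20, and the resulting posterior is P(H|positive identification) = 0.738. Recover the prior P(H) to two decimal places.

P(H) = 0.46

Bayes' rule in odds form gives O(H|E) = O(H)·[P(E|H)/P(E|¬H)], hence O(H) = O(H|E)/LR.
Posterior odds = 0.738/(1−0.738) = 2.8168. LR = 0.66/0.20 = 3.3000.
Prior odds = 2.8168/3.3000 = 0.8536, so P(H) = 0.8536/(1+0.8536) ≈ 0.46.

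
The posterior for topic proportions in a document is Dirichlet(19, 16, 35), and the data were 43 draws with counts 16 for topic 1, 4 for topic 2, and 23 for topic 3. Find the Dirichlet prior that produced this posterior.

Dirichlet(3, 12, 12)

For a Dirichlet(α) prior with multinomial counts c, the posterior is Dirichlet(α + c) componentwise.
Subtract each count from the matching posterior parameter: 19−16=3, 16−4=12, 35−23=12.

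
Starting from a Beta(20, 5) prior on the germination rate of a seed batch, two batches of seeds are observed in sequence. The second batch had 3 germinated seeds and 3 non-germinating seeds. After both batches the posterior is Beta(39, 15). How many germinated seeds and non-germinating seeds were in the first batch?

Sequential conjugate updates are equivalent to a single update on the pooled data, so total successes = posterior α − prior α and total failures = posterior β − prior β.
Total across both batches: 39−20=19 germinated seeds, 15−5=10 non-germinating seeds.
Subtract the second batch: 19−3=16 germinated seeds and 10−3=7 non-germinating seeds.

16 germinated seeds and 7 non-germinating seeds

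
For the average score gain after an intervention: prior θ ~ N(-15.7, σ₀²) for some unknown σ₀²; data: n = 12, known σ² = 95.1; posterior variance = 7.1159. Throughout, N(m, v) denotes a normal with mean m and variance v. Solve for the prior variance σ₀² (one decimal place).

Posterior precision equals prior precision plus data precision: 1/σ_n² = 1/σ₀² + n/σ².
So 1/σ₀² = 1/7.1159 − 12/95.1 = 0.140530 − 0.126183 = 0.014347.
Hence σ₀² = 1/0.014347 ≈ 69.7.

σ₀² = 69.7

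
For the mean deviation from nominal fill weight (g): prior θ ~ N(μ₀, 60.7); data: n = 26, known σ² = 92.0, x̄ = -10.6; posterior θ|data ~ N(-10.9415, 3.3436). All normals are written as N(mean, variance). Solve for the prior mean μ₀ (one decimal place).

The posterior mean is a precision-weighted average: μ_n = (τ₀μ₀ + τ_data·x̄)/(τ₀+τ_data), with τ₀=1/σ₀² and τ_data=n/σ².
Here τ₀ = 1/60.7 = 0.016474 and τ_data = 26/92.0 = 0.282609, so τ_n = 0.299083.
Rearranging for μ₀: μ₀ = (μ_n·τ_n − τ_data·x̄)/τ₀ = (-10.9415·0.299083 − 0.282609·-10.6) / 0.016474 = -0.276761/0.016474 ≈ -16.8.

μ₀ = -16.8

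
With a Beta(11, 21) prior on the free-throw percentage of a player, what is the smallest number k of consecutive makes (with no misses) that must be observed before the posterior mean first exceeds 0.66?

k = 30

After k makes and 0 misses the posterior is Beta(11+k, 21), with mean (11+k)/(11+21+k).
Set (11+k)/(32+k) > 0.66 and solve: k > (0.66·32 − 11)/(1 − 0.66) = 29.765.
The smallest integer exceeding 29.765 is 30, and checking k=30: (41)/(62) = 0.6613 > 0.66.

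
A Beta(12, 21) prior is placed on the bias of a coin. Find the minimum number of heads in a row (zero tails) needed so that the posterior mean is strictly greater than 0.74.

After k heads and 0 tails the posterior is Beta(12+k, 21), with mean (12+k)/(12+21+k).
Set (12+k)/(33+k) > 0.74 and solve: k > (0.74·33 − 12)/(1 − 0.74) = 47.769.
The smallest integer exceeding 47.769 is 48.

k = 48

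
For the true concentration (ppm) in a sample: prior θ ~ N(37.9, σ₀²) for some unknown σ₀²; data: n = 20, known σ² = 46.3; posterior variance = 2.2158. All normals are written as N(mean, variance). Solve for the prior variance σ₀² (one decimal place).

Posterior precision equals prior precision plus data precision: 1/σ_n² = 1/σ₀² + n/σ².
So 1/σ₀² = 1/2.2158 − 20/46.3 = 0.451304 − 0.431965 = 0.019339.
Hence σ₀² = 1/0.019339 ≈ 51.7.

σ₀² = 51.7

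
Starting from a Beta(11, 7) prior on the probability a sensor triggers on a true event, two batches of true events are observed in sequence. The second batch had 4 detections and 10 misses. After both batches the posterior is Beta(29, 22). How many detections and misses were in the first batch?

14 detections and 5 misses

Sequential conjugate updates are equivalent to a single update on the pooled data, so total successes = posterior α − prior α and total failures = posterior β − prior β.
Total across both batches: 29−11=18 detections, 22−7=15 misses.
Subtract the second batch: 18−4=14 detections and 15−10=5 misses.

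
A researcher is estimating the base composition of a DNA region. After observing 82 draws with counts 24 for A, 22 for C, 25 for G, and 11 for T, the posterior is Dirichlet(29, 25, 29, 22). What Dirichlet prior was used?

For a Dirichlet(α) prior with multinomial counts c, the posterior is Dirichlet(α + c) componentwise.
Subtract each count from the matching posterior parameter: 29−24=5, 25−22=3, 29−25=4, 22−11=11.

Dirichlet(5, 3, 4, 11)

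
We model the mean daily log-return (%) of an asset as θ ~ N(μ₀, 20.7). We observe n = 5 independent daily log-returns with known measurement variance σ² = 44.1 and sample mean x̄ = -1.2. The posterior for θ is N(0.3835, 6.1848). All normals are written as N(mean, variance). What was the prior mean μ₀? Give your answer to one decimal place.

With known observation variance, the Normal–Normal posterior has precision τ_n = τ₀ + n/σ² and mean μ_n = (τ₀μ₀ + (n/σ²)x̄)/τ_n.
Here τ₀ = 1/20.7 = 0.048309 and τ_data = 5/44.1 = 0.113379, so τ_n = 0.161688.
Rearranging for μ₀: μ₀ = (μ_n·τ_n − τ_data·x̄)/τ₀ = (0.3835·0.161688 − 0.113379·-1.2) / 0.048309 = 0.198062/0.048309 ≈ 4.1.

μ₀ = 4.1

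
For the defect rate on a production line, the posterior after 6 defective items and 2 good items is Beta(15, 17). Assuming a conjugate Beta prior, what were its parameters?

Under Beta–binomial conjugacy the posterior parameters are (a+s, b+f).
Subtract the data counts: 15−6=9, 17−2=15.

Beta(9, 15)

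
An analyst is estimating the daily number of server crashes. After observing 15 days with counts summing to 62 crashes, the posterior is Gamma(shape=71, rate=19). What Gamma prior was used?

Gamma(shape=9, rate=4)

Gamma–Poisson conjugacy: posterior shape = α + Σxᵢ, posterior rate = β + n.
So α = 71 − 62 = 9 and β = 19 − 15 = 4.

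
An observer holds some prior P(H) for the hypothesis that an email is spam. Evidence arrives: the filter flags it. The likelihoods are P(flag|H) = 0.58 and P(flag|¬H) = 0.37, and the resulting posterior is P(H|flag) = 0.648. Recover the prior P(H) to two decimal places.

Bayes' rule in odds form gives O(H|E) = O(H)·[P(E|H)/P(E|¬H)], hence O(H) = O(H|E)/LR.
Posterior odds = 0.648/(1−0.648) = 1.8409. LR = 0.58/0.37 = 1.5676.
Prior odds = 1.8409/1.5676 = 1.1743, so P(H) = 1.1743/(1+1.1743) ≈ 0.54.

P(H) = 0.54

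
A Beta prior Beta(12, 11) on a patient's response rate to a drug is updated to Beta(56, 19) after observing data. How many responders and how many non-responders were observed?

44 responders and 8 non-responders

Beta is conjugate to the binomial likelihood: posterior = Beta(a+s, b+f).
So s = 56 − 12 = 44 and f = 19 − 11 = 8.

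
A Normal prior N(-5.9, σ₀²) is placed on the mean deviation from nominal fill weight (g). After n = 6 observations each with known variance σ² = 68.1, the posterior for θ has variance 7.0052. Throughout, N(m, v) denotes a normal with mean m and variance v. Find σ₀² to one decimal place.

For the Normal–Normal model with known σ², precisions add: τ_n = τ₀ + n/σ².
So 1/σ₀² = 1/7.0052 − 6/68.1 = 0.142751 − 0.088106 = 0.054645.
Hence σ₀² = 1/0.054645 ≈ 18.3.

σ₀² = 18.3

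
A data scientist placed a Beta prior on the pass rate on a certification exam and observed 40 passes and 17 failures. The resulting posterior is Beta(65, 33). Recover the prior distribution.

Beta(25, 16)

A Beta(α, β) prior with s successes and f failures in binomial data gives a Beta(α+s, β+f) posterior.
Subtract the data counts: 65−40=25, 33−17=16.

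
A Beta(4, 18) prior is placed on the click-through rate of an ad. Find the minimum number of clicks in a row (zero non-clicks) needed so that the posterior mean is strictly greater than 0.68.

k = 35

After k clicks and 0 non-clicks the posterior is Beta(4+k, 18), with mean (4+k)/(4+18+k).
Set (4+k)/(22+k) > 0.68 and solve: k > (0.68·22 − 4)/(1 − 0.68) = 34.250.
The smallest integer exceeding 34.250 is 35, and checking k=35: (39)/(57) = 0.6842 > 0.68.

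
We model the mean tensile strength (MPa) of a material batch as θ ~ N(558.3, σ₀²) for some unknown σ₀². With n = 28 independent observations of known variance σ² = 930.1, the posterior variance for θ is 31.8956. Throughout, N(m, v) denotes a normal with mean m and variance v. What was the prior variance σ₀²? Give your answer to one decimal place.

Posterior precision equals prior precision plus data precision: 1/σ_n² = 1/σ₀² + n/σ².
So 1/σ₀² = 1/31.8956 − 28/930.1 = 0.031352 − 0.030104 = 0.001248.
Hence σ₀² = 1/0.001248 ≈ 801.3.

σ₀² = 801.3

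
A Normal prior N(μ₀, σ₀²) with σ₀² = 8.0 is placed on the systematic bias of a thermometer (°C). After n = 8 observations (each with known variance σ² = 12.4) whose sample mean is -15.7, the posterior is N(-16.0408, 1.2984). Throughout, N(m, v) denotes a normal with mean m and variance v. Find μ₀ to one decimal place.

μ₀ = -17.8

With known observation variance, the Normal–Normal posterior has precision τ_n = τ₀ + n/σ² and mean μ_n = (τ₀μ₀ + (n/σ²)x̄)/τ_n.
Here τ₀ = 1/8.0 = 0.125000 and τ_data = 8/12.4 = 0.645161, so τ_n = 0.770161.
Rearranging for μ₀: μ₀ = (μ_n·τ_n − τ_data·x̄)/τ₀ = (-16.0408·0.770161 − 0.645161·-15.7) / 0.125000 = -2.224971/0.125000 ≈ -17.8.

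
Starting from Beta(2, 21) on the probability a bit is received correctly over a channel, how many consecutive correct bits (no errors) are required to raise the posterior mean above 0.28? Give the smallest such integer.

After k correct bits and 0 errors the posterior is Beta(2+k, 21), with mean (2+k)/(2+21+k).
Set (2+k)/(23+k) > 0.28 and solve: k > (0.28·23 − 2)/(1 − 0.28) = 6.167.
The smallest integer exceeding 6.167 is 7, and checking k=7: (9)/(30) = 0.3000 > 0.28.

k = 7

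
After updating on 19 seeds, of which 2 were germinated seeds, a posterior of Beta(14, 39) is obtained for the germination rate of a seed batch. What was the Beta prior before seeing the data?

A Beta(a, b) prior with s successes and f failures in binomial data gives a Beta(a+s, b+f) posterior.
Subtract the data counts: 14−2=12, 39−17=22.

Beta(12, 22)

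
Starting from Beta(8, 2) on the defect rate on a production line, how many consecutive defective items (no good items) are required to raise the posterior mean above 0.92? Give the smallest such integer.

k = 16

After k defective items and 0 good items the posterior is Beta(8+k, 2), with mean (8+k)/(8+2+k).
Set (8+k)/(10+k) > 0.92 and solve: k > (0.92·10 − 8)/(1 − 0.92) = 15.000.
The smallest integer exceeding 15.000 is 16.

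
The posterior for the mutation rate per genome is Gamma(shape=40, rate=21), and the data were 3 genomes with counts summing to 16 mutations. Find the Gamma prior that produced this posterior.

Gamma(shape=24, rate=18)

Gamma–Poisson conjugacy: posterior shape = α + Σxᵢ, posterior rate = β + n.
So α = 40 − 16 = 24 and β = 21 − 3 = 18.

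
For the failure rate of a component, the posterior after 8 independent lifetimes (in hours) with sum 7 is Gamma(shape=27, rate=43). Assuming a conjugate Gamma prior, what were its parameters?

Gamma–exponential conjugacy: posterior shape = α + n, posterior rate = β + Σtᵢ.
So α = 27 − 8 = 19 and β = 43 − 7 = 36.

Gamma(shape=19, rate=36)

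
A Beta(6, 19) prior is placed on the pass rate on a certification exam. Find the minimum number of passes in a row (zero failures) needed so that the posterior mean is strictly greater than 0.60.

k = 23

After k passes and 0 failures the posterior is Beta(6+k, 19), with mean (6+k)/(6+19+k).
Set (6+k)/(25+k) > 0.60 and solve: k > (0.60·25 − 6)/(1 − 0.60) = 22.500.
The smallest integer exceeding 22.500 is 23, and checking k=23: (29)/(48) = 0.6042 > 0.60.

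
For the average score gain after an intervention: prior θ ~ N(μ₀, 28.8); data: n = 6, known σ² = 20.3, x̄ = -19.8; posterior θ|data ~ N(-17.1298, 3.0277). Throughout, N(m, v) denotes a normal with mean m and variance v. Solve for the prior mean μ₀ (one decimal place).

μ₀ = 5.6

The posterior mean is a precision-weighted average: μ_n = (τ₀μ₀ + τ_data·x̄)/(τ₀+τ_data), with τ₀=1/σ₀² and τ_data=n/σ².
Here τ₀ = 1/28.8 = 0.034722 and τ_data = 6/20.3 = 0.295567, so τ_n = 0.330289.
Rearranging for μ₀: μ₀ = (μ_n·τ_n − τ_data·x̄)/τ₀ = (-17.1298·0.330289 − 0.295567·-19.8) / 0.034722 = 0.194442/0.034722 ≈ 5.6.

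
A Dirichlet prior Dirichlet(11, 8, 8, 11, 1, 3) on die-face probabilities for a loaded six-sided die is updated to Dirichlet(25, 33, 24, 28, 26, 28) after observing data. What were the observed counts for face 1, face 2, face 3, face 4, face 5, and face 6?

For a Dirichlet(α) prior with multinomial counts c, the posterior is Dirichlet(α + c) componentwise.
Counts are posterior − prior componentwise: 25−11=14, 33−8=25, 24−8=16, 28−11=17, 26−1=25, 28−3=25.

counts (14, 25, 16, 17, 25, 25)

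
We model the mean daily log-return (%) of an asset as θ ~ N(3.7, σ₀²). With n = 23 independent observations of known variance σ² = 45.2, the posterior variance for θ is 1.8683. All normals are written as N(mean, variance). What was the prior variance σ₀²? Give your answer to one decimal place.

Posterior precision equals prior precision plus data precision: 1/σ_n² = 1/σ₀² + n/σ².
So 1/σ₀² = 1/1.8683 − 23/45.2 = 0.535246 − 0.508850 = 0.026396.
Hence σ₀² = 1/0.026396 ≈ 37.9.

σ₀² = 37.9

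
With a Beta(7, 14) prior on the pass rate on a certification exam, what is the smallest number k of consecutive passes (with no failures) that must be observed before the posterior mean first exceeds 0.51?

k = 8

After k passes and 0 failures the posterior is Beta(7+k, 14), with mean (7+k)/(7+14+k).
Set (7+k)/(21+k) > 0.51 and solve: k > (0.51·21 − 7)/(1 − 0.51) = 7.571.
The smallest integer exceeding 7.571 is 8.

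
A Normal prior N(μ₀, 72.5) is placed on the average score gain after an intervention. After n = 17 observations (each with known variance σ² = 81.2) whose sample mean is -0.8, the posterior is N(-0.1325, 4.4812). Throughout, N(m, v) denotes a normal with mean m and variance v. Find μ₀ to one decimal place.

The posterior mean is a precision-weighted average: μ_n = (τ₀μ₀ + τ_data·x̄)/(τ₀+τ_data), with τ₀=1/σ₀² and τ_data=n/σ².
Here τ₀ = 1/72.5 = 0.013793 and τ_data = 17/81.2 = 0.209360, so τ_n = 0.223153.
Rearranging for μ₀: μ₀ = (μ_n·τ_n − τ_data·x̄)/τ₀ = (-0.1325·0.223153 − 0.209360·-0.8) / 0.013793 = 0.137920/0.013793 ≈ 10.0.

μ₀ = 10.0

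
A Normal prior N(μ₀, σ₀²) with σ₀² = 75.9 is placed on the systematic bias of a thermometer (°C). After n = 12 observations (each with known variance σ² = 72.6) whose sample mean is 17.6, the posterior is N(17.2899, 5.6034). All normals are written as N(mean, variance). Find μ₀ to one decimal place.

μ₀ = 13.4

With known observation variance, the Normal–Normal posterior has precision τ_n = τ₀ + n/σ² and mean μ_n = (τ₀μ₀ + (n/σ²)x̄)/τ_n.
Here τ₀ = 1/75.9 = 0.013175 and τ_data = 12/72.6 = 0.165289, so τ_n = 0.178464.
Rearranging for μ₀: μ₀ = (μ_n·τ_n − τ_data·x̄)/τ₀ = (17.2899·0.178464 − 0.165289·17.6) / 0.013175 = 0.176538/0.013175 ≈ 13.4.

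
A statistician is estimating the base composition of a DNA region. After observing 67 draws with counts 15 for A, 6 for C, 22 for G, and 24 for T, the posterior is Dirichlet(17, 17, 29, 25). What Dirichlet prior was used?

Dirichlet(2, 11, 7, 1)

For a Dirichlet(α) prior with multinomial counts c, the posterior is Dirichlet(α + c) componentwise.
Subtract each count from the matching posterior parameter: 17−15=2, 17−6=11, 29−22=7, 25−24=1.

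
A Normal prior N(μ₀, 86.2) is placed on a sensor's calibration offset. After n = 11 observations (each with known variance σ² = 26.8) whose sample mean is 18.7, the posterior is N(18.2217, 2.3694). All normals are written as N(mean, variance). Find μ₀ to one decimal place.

The posterior mean is a precision-weighted average: μ_n = (τ₀μ₀ + τ_data·x̄)/(τ₀+τ_data), with τ₀=1/σ₀² and τ_data=n/σ².
Here τ₀ = 1/86.2 = 0.011601 and τ_data = 11/26.8 = 0.410448, so τ_n = 0.422049.
Rearranging for μ₀: μ₀ = (μ_n·τ_n − τ_data·x̄)/τ₀ = (18.2217·0.422049 − 0.410448·18.7) / 0.011601 = 0.015073/0.011601 ≈ 1.3.

μ₀ = 1.3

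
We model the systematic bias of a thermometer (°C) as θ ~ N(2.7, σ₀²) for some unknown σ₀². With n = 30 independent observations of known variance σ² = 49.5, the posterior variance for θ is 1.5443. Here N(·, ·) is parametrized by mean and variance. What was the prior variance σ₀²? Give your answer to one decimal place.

σ₀² = 24.1

For the Normal–Normal model with known σ², precisions add: τ_n = τ₀ + n/σ².
So 1/σ₀² = 1/1.5443 − 30/49.5 = 0.647543 − 0.606061 = 0.041482.
Hence σ₀² = 1/0.041482 ≈ 24.1.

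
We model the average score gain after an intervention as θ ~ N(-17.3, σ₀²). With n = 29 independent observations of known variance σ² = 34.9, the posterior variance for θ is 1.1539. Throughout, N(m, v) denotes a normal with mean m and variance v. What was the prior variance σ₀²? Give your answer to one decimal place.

For the Normal–Normal model with known σ², precisions add: τ_n = τ₀ + n/σ².
So 1/σ₀² = 1/1.1539 − 29/34.9 = 0.866626 − 0.830946 = 0.035680.
Hence σ₀² = 1/0.035680 ≈ 28.0.

σ₀² = 28.0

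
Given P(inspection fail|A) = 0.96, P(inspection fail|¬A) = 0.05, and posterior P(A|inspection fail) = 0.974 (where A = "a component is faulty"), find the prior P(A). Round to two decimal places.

P(A) = 0.66

In odds form, posterior odds = prior odds × likelihood ratio, so prior odds = posterior odds ÷ LR.
Posterior odds = 0.974/(1−0.974) = 37.4615. LR = 0.96/0.05 = 19.2000.
Prior odds = 37.4615/19.2000 = 1.9511, so P(A) = 1.9511/(1+1.9511) ≈ 0.66.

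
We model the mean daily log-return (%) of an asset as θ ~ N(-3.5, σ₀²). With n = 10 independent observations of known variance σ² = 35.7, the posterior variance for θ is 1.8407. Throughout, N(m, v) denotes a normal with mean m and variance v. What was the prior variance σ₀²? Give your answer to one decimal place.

Posterior precision equals prior precision plus data precision: 1/σ_n² = 1/σ₀² + n/σ².
So 1/σ₀² = 1/1.8407 − 10/35.7 = 0.543272 − 0.280112 = 0.263160.
Hence σ₀² = 1/0.263160 ≈ 3.8.

σ₀² = 3.8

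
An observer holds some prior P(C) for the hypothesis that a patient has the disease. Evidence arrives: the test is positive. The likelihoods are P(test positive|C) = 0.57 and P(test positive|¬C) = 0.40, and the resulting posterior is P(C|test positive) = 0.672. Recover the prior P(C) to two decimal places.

In odds form, posterior odds = prior odds × likelihood ratio, so prior odds = posterior odds ÷ LR.
Posterior odds = 0.672/(1−0.672) = 2.0488. LR = 0.57/0.40 = 1.4250.
Prior odds = 2.0488/1.4250 = 1.4378, so P(C) = 1.4378/(1+1.4378) ≈ 0.59.

P(C) = 0.59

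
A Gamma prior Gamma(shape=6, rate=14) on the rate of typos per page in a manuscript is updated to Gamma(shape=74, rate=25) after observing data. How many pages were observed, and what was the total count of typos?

A Gamma(α, β) prior (rate parametrization) on a Poisson rate with n observations summing to S gives posterior Gamma(α+S, β+n).
Matching: Σxᵢ = 74 − 6 = 68 and n = 25 − 14 = 11.

n = 11 pages with total 68 typos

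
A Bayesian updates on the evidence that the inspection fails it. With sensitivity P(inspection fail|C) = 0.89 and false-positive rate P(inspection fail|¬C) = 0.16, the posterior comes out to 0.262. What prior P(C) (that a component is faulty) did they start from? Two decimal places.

P(C) = 0.06

In odds form, posterior odds = prior odds × likelihood ratio, so prior odds = posterior odds ÷ LR.
Posterior odds = 0.262/(1−0.262) = 0.3550. LR = 0.89/0.16 = 5.5625.
Prior odds = 0.3550/5.5625 = 0.0638, so P(C) = 0.0638/(1+0.0638) ≈ 0.06.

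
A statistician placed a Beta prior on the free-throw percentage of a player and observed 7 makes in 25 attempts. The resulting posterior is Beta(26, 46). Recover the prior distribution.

Under Beta–binomial conjugacy the posterior parameters are (a+s, b+f).
So a = 26 − 7 = 19 and b = 46 − 18 = 28.

Beta(19, 28)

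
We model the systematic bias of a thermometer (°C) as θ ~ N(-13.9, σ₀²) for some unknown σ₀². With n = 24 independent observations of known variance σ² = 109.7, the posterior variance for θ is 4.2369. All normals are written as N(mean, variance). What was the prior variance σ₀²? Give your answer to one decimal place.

σ₀² = 58.0

Posterior precision equals prior precision plus data precision: 1/σ_n² = 1/σ₀² + n/σ².
So 1/σ₀² = 1/4.2369 − 24/109.7 = 0.236022 − 0.218778 = 0.017244.
Hence σ₀² = 1/0.017244 ≈ 58.0.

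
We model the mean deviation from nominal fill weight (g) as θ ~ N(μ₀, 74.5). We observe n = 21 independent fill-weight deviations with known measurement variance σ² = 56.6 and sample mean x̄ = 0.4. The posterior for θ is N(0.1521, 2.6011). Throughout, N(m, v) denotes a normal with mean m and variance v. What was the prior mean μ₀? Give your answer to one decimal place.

The posterior mean is a precision-weighted average: μ_n = (τ₀μ₀ + τ_data·x̄)/(τ₀+τ_data), with τ₀=1/σ₀² and τ_data=n/σ².
Here τ₀ = 1/74.5 = 0.013423 and τ_data = 21/56.6 = 0.371025, so τ_n = 0.384448.
Rearranging for μ₀: μ₀ = (μ_n·τ_n − τ_data·x̄)/τ₀ = (0.1521·0.384448 − 0.371025·0.4) / 0.013423 = -0.089935/0.013423 ≈ -6.7.

μ₀ = -6.7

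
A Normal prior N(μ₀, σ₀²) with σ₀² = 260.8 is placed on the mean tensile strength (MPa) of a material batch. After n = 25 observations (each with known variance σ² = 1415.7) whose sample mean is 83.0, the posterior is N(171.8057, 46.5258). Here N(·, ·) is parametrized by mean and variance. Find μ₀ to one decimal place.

μ₀ = 580.8

With known observation variance, the Normal–Normal posterior has precision τ_n = τ₀ + n/σ² and mean μ_n = (τ₀μ₀ + (n/σ²)x̄)/τ_n.
Here τ₀ = 1/260.8 = 0.003834 and τ_data = 25/1415.7 = 0.017659, so τ_n = 0.021493.
Rearranging for μ₀: μ₀ = (μ_n·τ_n − τ_data·x̄)/τ₀ = (171.8057·0.021493 − 0.017659·83.0) / 0.003834 = 2.226923/0.003834 ≈ 580.8.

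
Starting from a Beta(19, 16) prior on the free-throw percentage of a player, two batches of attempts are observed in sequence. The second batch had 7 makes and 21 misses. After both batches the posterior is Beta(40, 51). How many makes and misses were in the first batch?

14 makes and 14 misses

Because Beta–binomial updating is additive in the counts, the combined data contributed (α_post−α_prior, β_post−β_prior) successes and failures.
Total across both batches: 40−19=21 makes, 51−16=35 misses.
Subtract the second batch: 21−7=14 makes and 35−21=14 misses.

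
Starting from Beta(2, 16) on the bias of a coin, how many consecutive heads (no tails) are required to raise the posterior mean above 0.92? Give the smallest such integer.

k = 183

After k heads and 0 tails the posterior is Beta(2+k, 16), with mean (2+k)/(2+16+k).
Set (2+k)/(18+k) > 0.92 and solve: k > (0.92·18 − 2)/(1 − 0.92) = 182.000.
The smallest integer exceeding 182.000 is 183, and checking k=183: (185)/(201) = 0.9204 > 0.92.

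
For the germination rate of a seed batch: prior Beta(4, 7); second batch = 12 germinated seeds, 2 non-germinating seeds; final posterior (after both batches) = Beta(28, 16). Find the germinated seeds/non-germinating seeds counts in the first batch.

12 germinated seeds and 7 non-germinating seeds

Sequential conjugate updates are equivalent to a single update on the pooled data, so total successes = posterior α − prior α and total failures = posterior β − prior β.
Total across both batches: 28−4=24 germinated seeds, 16−7=9 non-germinating seeds.
Subtract the second batch: 24−12=12 germinated seeds and 9−2=7 non-germinating seeds.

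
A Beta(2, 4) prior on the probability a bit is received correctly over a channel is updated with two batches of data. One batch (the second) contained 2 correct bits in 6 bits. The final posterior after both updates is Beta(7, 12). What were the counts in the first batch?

3 correct bits and 4 errors

Sequential conjugate updates are equivalent to a single update on the pooled data, so total successes = posterior α − prior α and total failures = posterior β − prior β.
Total across both batches: 7−2=5 correct bits, 12−4=8 errors.
Subtract the second batch: 5−2=3 correct bits and 8−4=4 errors.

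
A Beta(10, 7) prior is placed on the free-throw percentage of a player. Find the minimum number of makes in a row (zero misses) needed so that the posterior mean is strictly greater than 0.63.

After k makes and 0 misses the posterior is Beta(10+k, 7), with mean (10+k)/(10+7+k).
Set (10+k)/(17+k) > 0.63 and solve: k > (0.63·17 − 10)/(1 − 0.63) = 1.919.
The smallest integer exceeding 1.919 is 2, and checking k=2: (12)/(19) = 0.6316 > 0.63.

k = 2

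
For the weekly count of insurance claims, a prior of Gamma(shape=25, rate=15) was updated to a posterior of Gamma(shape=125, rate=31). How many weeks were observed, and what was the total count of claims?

Gamma–Poisson conjugacy: posterior shape = α + Σxᵢ, posterior rate = β + n.
Matching: Σxᵢ = 125 − 25 = 100 and n = 31 − 15 = 16.

n = 16 weeks with total 100 claims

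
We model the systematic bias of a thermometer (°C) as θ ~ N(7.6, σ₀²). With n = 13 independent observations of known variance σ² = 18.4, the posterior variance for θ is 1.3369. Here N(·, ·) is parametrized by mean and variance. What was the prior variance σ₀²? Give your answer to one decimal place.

Posterior precision equals prior precision plus data precision: 1/σ_n² = 1/σ₀² + n/σ².
So 1/σ₀² = 1/1.3369 − 13/18.4 = 0.747999 − 0.706522 = 0.041477.
Hence σ₀² = 1/0.041477 ≈ 24.1.

σ₀² = 24.1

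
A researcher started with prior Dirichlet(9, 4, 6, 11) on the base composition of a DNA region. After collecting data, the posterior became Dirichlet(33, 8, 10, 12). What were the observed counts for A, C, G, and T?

For a Dirichlet(α) prior with multinomial counts c, the posterior is Dirichlet(α + c) componentwise.
Counts are posterior − prior componentwise: 33−9=24, 8−4=4, 10−6=4, 12−11=1.

counts (24, 4, 4, 1)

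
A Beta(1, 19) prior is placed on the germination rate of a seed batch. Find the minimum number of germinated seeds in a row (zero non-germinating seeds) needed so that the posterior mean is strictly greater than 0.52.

k = 20

After k germinated seeds and 0 non-germinating seeds the posterior is Beta(1+k, 19), with mean (1+k)/(1+19+k).
Set (1+k)/(20+k) > 0.52 and solve: k > (0.52·20 − 1)/(1 − 0.52) = 19.583.
The smallest integer exceeding 19.583 is 20, and checking k=20: (21)/(40) = 0.5250 > 0.52.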